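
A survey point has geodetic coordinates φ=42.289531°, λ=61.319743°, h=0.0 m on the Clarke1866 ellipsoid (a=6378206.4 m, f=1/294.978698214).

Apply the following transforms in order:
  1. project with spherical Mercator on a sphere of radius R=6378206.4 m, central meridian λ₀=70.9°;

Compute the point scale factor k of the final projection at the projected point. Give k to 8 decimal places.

start: φ=42.289531°, λ=61.319743°, h=0.000 m
→ into merc (λ₀=70.9°): φ=42.28953100°, λ−λ₀=-9.58025700°
scale k = 1.35180063

1.35180063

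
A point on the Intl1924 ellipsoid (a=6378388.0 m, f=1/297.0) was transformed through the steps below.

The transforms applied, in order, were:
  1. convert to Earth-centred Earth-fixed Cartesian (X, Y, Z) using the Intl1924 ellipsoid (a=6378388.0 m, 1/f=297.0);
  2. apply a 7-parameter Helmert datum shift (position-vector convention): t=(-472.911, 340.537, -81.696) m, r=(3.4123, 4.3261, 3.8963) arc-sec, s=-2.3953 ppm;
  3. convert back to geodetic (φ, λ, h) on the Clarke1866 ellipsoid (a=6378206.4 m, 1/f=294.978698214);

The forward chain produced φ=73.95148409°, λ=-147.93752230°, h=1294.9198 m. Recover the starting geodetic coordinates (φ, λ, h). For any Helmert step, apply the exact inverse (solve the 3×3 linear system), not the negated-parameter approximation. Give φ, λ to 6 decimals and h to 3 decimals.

φ=73.952368°, λ=-147.926103°, h=1010.852 m

start: φ=73.951484°, λ=-147.937522°, h=1294.920 m
→ ECEF (a=6378206.400, f=1/294.978698214): X=-1499308.1154, Y=-939146.5183, Z=6108508.9741
→ Helmert⁻¹: X=-1498984.6576, Y=-939359.9339, Z=6108589.4032
→ geod (Bowring, a=6378388.000): φ=73.95236800°, λ=-147.92610300°, h=1010.8520 m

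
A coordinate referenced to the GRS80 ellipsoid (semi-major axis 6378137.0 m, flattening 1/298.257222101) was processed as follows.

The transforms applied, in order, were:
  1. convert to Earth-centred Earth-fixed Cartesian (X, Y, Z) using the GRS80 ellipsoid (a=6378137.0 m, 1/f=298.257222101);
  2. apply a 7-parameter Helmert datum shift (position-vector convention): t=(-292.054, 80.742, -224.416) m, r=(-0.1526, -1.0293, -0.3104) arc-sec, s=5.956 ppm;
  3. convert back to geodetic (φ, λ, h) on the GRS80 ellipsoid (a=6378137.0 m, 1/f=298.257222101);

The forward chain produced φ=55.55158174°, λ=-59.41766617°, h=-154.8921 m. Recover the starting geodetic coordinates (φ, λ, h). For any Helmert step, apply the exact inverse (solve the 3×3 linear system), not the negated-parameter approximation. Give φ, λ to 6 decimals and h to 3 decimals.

φ=55.550926°, λ=-59.413922°, h=115.579 m

start: φ=55.551582°, λ=-59.417666°, h=-154.892 m
→ ECEF (a=6378137.000, f=1/298.257222101): X=1839752.1265, Y=-3113041.2340, Z=5236234.6290
→ Helmert⁻¹: X=1840064.0367, Y=-3113104.5393, Z=5236416.3714
→ geod (Bowring, a=6378137.000): φ=55.55092600°, λ=-59.41392200°, h=115.5790 m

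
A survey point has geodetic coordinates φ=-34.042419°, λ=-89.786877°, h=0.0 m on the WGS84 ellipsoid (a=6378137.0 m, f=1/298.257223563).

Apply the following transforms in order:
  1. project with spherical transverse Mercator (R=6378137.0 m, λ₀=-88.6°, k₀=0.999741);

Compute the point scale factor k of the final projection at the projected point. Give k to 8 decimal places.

0.99988829

start: φ=-34.042419°, λ=-89.786877°, h=0.000 m
→ into tm (λ₀=-88.6°): φ=-34.04241900°, λ−λ₀=-1.18687700°
scale k = 0.99988829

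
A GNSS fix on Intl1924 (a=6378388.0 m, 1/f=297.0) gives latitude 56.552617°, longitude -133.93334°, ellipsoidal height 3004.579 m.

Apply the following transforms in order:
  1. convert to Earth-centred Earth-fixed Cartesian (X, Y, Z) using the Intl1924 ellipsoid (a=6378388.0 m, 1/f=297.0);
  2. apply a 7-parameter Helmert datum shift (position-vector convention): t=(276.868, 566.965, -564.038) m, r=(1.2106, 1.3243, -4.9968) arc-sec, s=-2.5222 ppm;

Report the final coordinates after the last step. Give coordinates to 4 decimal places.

X=-2445806.4856 m, Y=-2538274.5073 m, Z=5300644.4598 m

start: φ=56.552617°, λ=-133.933340°, h=3004.579 m
→ ECEF (a=6378388.000, f=1/297.0): X=-2446062.0543, Y=-2538876.0183, Z=5301221.0649
→ Helmert 7p (PV): X=-2445806.4856, Y=-2538274.5073, Z=5300644.4598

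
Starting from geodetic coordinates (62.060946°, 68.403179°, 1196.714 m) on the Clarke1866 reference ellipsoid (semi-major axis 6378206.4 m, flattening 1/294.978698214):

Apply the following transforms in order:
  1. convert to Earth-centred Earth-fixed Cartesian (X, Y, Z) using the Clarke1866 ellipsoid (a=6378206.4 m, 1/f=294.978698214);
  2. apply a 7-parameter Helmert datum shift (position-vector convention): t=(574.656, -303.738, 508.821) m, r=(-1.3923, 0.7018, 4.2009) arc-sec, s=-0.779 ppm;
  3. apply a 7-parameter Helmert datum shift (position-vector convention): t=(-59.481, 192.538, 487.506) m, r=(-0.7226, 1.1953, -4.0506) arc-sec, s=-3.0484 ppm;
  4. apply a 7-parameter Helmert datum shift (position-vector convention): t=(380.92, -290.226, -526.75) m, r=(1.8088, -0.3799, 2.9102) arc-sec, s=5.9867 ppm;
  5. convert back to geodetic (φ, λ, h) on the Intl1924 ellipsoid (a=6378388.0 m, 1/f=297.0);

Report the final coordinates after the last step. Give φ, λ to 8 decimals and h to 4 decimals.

start: φ=62.060946°, λ=68.403179°, h=1196.714 m
→ ECEF (a=6378206.400, f=1/294.978698214): X=1103070.5301, Y=2786489.8243, Z=5612562.9476
→ Helmert 7p (PV): X=1103606.6720, Y=2786244.2665, Z=5613044.8343
→ Helmert 7p (PV): X=1103631.0699, Y=2786426.3024, Z=5613499.0732
→ Helmert 7p (PV): X=1103968.9439, Y=2786119.1024, Z=5613032.3974
→ geod (Bowring, a=6378388.000): φ=62.06193856°, λ=68.38459967°, h=1309.0658 m

φ=62.06193856°, λ=68.38459967°, h=1309.0658 m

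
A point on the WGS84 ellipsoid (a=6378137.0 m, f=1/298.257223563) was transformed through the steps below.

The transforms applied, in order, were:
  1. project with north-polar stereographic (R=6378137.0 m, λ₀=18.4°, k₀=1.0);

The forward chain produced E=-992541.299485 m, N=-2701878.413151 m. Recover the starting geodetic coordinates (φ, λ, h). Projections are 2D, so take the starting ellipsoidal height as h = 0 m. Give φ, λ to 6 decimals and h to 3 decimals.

start: E=-992541.2995, N=-2701878.4132 m
→ stereo⁻¹: φ=64.56865600°, λ=-1.77092500°

φ=64.568656°, λ=-1.770925°, h=0.000 m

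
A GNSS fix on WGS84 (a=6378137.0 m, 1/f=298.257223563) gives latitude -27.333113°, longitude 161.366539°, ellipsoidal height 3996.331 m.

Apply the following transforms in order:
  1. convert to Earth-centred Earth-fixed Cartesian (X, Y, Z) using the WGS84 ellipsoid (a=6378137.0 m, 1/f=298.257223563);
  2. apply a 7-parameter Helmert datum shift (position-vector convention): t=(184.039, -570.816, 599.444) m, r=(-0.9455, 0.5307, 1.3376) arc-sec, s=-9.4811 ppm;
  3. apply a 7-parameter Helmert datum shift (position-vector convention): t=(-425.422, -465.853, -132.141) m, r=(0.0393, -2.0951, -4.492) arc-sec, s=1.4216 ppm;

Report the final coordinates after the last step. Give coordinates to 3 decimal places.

start: φ=-27.333113°, λ=161.366539°, h=3996.331 m
→ ECEF (a=6378137.000, f=1/298.257223563): X=-5376185.6606, Y=1812782.3693, Z=-2912889.5596
→ Helmert 7p (PV): X=-5375969.8995, Y=1812146.1503, Z=-2912256.9755
→ Helmert 7p (PV): X=-5376333.9185, Y=1811800.5055, Z=-2912447.5168

X=-5376333.919 m, Y=1811800.505 m, Z=-2912447.517 m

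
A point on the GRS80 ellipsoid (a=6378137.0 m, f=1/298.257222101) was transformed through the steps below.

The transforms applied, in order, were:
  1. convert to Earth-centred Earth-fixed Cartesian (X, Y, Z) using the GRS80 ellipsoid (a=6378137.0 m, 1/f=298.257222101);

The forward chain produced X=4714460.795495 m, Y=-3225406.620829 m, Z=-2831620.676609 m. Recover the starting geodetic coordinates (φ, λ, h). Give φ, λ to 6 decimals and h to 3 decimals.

start: X=4714460.7955, Y=-3225406.6208, Z=-2831620.6766 m
→ geod (Bowring, a=6378137.000): φ=-26.52164300°, λ=-34.37805100°, h=1634.7810 m

φ=-26.521643°, λ=-34.378051°, h=1634.781 m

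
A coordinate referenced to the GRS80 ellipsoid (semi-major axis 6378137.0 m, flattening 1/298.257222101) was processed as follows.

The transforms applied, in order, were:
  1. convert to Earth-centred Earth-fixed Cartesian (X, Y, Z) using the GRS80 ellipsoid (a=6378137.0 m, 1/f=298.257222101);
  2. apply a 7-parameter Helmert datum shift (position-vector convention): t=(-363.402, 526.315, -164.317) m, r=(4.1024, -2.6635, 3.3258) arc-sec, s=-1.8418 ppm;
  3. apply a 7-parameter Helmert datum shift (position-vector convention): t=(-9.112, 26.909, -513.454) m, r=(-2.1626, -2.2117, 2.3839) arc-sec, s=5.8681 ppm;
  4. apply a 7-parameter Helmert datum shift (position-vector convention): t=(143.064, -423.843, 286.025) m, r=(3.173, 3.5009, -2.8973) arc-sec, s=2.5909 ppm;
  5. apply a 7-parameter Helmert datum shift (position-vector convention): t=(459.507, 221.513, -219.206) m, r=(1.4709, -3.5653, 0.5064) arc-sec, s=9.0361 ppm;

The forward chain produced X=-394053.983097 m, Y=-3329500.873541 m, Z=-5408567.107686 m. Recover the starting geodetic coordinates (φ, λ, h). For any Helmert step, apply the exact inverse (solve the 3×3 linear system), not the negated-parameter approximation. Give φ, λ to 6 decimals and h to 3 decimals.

start: X=-394053.9831, Y=-3329500.8735, Z=-5408567.1077 m
→ Helmert⁻¹: X=-394611.5823, Y=-3329729.8973, Z=-5408268.4662
→ Helmert⁻¹: X=-394615.0598, Y=-3329386.1711, Z=-5408495.9595
→ Helmert⁻¹: X=-394700.0986, Y=-3329332.2807, Z=-5407981.4455
→ Helmert⁻¹: X=-394460.9455, Y=-3329965.9232, Z=-5407755.7653
→ geod (Bowring, a=6378137.000): φ=-58.36982000°, λ=-96.75565900°, h=355.9640 m

φ=-58.369820°, λ=-96.755659°, h=355.964 m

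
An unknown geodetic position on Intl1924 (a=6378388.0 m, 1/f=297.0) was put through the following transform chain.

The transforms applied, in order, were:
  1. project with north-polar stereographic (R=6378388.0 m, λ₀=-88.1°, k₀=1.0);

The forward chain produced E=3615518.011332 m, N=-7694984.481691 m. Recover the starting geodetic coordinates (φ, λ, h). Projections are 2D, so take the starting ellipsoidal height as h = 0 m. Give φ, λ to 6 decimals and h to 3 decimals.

φ=22.635246°, λ=-62.933335°, h=0.000 m

start: E=3615518.0113, N=-7694984.4817 m
→ stereo⁻¹: φ=22.63524600°, λ=-62.93333500°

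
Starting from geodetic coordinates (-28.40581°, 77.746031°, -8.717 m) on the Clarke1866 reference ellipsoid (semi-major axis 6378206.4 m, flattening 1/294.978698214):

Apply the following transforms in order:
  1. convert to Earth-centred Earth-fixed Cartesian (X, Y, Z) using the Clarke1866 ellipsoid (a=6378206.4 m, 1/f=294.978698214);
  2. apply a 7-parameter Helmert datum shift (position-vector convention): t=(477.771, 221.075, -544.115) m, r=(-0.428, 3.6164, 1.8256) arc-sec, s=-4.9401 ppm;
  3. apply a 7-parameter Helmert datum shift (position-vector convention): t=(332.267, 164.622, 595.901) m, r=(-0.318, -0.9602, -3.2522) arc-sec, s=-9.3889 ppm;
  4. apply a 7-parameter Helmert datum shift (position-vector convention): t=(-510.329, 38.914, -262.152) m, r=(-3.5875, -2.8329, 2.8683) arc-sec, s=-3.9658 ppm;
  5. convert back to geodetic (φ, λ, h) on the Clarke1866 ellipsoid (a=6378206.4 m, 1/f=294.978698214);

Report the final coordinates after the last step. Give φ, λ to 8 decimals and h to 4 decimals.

φ=-28.40659854°, λ=77.74419951°, h=396.0562 m

start: φ=-28.405810°, λ=77.746031°, h=-8.717 m
→ ECEF (a=6378206.400, f=1/294.978698214): X=1191665.7467, Y=5486646.5987, Z=-3015967.4661
→ Helmert 7p (PV): X=1192036.1919, Y=5486844.8581, Z=-3016528.9598
→ Helmert 7p (PV): X=1192457.8202, Y=5486934.5193, Z=-3015907.6469
→ Helmert 7p (PV): X=1191907.8828, Y=5486915.8008, Z=-3016236.8931
→ geod (Bowring, a=6378206.400): φ=-28.40659854°, λ=77.74419951°, h=396.0562 m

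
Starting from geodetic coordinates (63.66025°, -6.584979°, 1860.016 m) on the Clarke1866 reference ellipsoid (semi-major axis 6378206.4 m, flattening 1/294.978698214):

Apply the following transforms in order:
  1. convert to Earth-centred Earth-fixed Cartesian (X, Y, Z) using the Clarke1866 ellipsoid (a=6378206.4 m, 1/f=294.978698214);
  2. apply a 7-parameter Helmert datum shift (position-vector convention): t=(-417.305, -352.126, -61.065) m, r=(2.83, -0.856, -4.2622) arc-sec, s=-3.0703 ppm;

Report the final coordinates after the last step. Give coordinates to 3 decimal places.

start: φ=63.660250°, λ=-6.584979°, h=1860.016 m
→ ECEF (a=6378206.400, f=1/294.978698214): X=2819788.5567, Y=-325511.5412, Z=5694485.3006
→ Helmert 7p (PV): X=2819332.2358, Y=-325999.0644, Z=5694413.9878

X=2819332.236 m, Y=-325999.064 m, Z=5694413.988 m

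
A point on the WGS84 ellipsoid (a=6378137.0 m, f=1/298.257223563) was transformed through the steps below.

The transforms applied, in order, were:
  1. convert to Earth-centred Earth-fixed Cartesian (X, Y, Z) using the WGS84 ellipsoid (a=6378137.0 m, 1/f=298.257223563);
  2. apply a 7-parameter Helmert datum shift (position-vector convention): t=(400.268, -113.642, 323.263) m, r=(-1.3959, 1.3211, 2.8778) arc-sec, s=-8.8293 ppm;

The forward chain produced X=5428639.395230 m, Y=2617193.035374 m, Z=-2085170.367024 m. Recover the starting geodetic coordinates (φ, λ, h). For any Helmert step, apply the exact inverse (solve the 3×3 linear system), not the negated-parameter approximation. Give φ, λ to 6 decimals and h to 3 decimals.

start: X=5428639.3952, Y=2617193.0354, Z=-2085170.3670 m
→ Helmert⁻¹: X=5428336.9284, Y=2617268.1640, Z=-2085459.5634
→ geod (Bowring, a=6378137.000): φ=-19.20774700°, λ=25.74100200°, h=1156.1990 m

φ=-19.207747°, λ=25.741002°, h=1156.199 m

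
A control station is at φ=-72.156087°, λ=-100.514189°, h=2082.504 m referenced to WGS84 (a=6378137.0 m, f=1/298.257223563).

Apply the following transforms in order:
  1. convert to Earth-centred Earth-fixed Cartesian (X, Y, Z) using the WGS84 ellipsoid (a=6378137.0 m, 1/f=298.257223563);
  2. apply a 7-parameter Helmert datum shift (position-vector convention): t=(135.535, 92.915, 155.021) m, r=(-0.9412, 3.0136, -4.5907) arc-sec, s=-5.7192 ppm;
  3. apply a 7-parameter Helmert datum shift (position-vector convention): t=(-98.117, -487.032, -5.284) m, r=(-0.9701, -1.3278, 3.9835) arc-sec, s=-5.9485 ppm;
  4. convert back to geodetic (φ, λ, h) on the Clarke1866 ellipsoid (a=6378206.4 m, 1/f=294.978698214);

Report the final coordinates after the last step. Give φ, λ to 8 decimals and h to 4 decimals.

φ=-72.15307380°, λ=-100.51230373°, h=2128.3857 m

start: φ=-72.156087°, λ=-100.514189°, h=2082.504 m
→ ECEF (a=6378137.000, f=1/298.257223563): X=-357843.7489, Y=-1928087.2195, Z=-6051028.2695
→ Helmert 7p (PV): X=-357837.4864, Y=-1928002.9242, Z=-6050824.6153
→ Helmert 7p (PV): X=-357857.2893, Y=-1928513.8562, Z=-6050787.1418
→ geod (Bowring, a=6378206.400): φ=-72.15307380°, λ=-100.51230373°, h=2128.3857 m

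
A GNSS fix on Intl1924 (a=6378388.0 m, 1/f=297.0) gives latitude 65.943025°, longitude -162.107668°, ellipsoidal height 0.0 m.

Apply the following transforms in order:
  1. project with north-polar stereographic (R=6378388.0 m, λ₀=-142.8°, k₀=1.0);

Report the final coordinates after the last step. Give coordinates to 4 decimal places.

E=-898736.4381 m, N=-2565287.7664 m

start: φ=65.943025°, λ=-162.107668°, h=0.000 m
→ stereo (R=6378388.0, λ₀=-142.8°): E=-898736.4381, N=-2565287.7664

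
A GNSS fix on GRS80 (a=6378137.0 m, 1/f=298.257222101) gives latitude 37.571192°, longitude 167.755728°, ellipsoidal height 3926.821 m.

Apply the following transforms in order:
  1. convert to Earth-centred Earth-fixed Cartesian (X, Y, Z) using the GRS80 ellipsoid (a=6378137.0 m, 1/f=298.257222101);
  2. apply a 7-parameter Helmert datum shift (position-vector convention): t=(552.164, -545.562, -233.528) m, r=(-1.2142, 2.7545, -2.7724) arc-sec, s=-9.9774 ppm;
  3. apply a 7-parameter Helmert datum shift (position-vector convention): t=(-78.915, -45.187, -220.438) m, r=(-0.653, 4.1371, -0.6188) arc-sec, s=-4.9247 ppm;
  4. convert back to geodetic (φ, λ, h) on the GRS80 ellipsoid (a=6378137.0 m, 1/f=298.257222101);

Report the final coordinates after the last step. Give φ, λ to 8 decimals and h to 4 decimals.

φ=37.57294585°, λ=167.75948461°, h=3089.8116 m

start: φ=37.571192°, λ=167.755728°, h=3926.821 m
→ ECEF (a=6378137.000, f=1/298.257222101): X=-4949492.8722, Y=1074122.1173, Z=3870224.1063
→ Helmert 7p (PV): X=-4948825.2048, Y=1073655.1459, Z=3870011.7365
→ Helmert 7p (PV): X=-4948798.9060, Y=1073631.7698, Z=3869868.1001
→ geod (Bowring, a=6378137.000): φ=37.57294585°, λ=167.75948461°, h=3089.8116 m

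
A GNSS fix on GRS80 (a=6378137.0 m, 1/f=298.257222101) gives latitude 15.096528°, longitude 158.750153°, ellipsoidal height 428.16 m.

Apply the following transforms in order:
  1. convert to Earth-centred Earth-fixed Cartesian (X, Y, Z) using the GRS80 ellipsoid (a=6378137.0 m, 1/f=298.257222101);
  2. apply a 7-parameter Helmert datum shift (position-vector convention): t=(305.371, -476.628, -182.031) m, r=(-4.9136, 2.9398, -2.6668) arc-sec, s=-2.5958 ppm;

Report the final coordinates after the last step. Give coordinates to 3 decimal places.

start: φ=15.096528°, λ=158.750153°, h=428.160 m
→ ECEF (a=6378137.000, f=1/298.257222101): X=-5741015.4385, Y=2232541.1544, Z=1650526.1243
→ Helmert 7p (PV): X=-5740642.7763, Y=2232172.2750, Z=1650368.4498

X=-5740642.776 m, Y=2232172.275 m, Z=1650368.450 m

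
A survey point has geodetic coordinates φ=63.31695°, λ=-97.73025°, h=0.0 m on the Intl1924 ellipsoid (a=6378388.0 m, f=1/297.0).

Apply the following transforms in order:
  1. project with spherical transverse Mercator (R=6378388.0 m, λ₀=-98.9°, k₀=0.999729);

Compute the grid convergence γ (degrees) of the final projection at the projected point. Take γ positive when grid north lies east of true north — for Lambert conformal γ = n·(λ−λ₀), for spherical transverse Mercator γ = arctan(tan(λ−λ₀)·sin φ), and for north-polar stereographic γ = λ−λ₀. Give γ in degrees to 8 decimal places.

start: φ=63.316950°, λ=-97.730250°, h=0.000 m
→ into tm (λ₀=-98.9°): φ=63.31695000°, λ−λ₀=1.16975000°
convergence γ = 1.04520590°

1.04520590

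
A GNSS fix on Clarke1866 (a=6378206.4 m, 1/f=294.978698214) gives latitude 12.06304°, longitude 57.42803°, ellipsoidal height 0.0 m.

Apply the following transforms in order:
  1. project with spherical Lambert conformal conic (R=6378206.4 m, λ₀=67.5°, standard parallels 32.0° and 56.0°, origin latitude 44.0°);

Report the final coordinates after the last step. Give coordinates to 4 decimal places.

E=-1235621.6836 m, N=-3580628.4333 m

start: φ=12.063040°, λ=57.428030°, h=0.000 m
→ lcc (R=6378206.4, λ₀=67.5°): E=-1235621.6836, N=-3580628.4333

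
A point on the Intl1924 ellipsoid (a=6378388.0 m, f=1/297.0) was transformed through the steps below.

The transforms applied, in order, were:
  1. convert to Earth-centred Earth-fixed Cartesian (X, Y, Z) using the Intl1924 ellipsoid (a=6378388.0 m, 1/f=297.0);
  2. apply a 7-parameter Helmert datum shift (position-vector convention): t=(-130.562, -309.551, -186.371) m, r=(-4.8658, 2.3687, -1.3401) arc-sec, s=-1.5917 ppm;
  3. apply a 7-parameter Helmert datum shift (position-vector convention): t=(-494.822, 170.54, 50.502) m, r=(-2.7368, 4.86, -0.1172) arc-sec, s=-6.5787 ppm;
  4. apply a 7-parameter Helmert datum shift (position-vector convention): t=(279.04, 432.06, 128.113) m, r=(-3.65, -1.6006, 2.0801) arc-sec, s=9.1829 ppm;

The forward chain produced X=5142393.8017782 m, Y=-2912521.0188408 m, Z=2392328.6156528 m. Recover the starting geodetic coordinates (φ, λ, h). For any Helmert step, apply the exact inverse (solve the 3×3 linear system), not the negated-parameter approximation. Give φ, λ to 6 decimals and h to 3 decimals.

start: X=5142393.8018, Y=-2912521.0188, Z=2392328.6157 m
→ Helmert⁻¹: X=5142056.7284, Y=-2913020.5150, Z=2392087.0856
→ Helmert⁻¹: X=5142530.6739, Y=-2913239.0379, Z=2392134.8342
→ Helmert⁻¹: X=5142660.8741, Y=-2912957.1465, Z=2392315.3535
→ geod (Bowring, a=6378388.000): φ=22.17119300°, λ=-29.52851500°, h=811.2760 m

φ=22.171193°, λ=-29.528515°, h=811.276 m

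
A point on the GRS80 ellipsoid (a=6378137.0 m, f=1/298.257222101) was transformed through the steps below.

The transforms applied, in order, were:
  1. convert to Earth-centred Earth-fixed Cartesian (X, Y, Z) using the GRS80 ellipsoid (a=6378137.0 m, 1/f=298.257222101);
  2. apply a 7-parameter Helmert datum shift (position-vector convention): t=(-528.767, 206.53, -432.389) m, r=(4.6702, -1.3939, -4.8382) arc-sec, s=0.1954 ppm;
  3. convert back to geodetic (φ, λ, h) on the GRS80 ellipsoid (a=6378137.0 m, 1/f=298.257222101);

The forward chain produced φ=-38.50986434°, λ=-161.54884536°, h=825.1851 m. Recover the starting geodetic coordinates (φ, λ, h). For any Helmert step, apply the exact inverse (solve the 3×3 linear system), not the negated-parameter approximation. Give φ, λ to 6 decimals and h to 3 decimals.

start: φ=-38.509864°, λ=-161.548845°, h=825.185 m
→ ECEF (a=6378137.000, f=1/298.257222101): X=-4741103.5008, Y=-1581857.9701, Z=-3950400.0940
→ Helmert⁻¹: X=-4740563.3861, Y=-1582264.8196, Z=-3949899.0720
→ geod (Bowring, a=6378137.000): φ=-38.50848400°, λ=-161.54246100°, h=213.0960 m

φ=-38.508484°, λ=-161.542461°, h=213.096 m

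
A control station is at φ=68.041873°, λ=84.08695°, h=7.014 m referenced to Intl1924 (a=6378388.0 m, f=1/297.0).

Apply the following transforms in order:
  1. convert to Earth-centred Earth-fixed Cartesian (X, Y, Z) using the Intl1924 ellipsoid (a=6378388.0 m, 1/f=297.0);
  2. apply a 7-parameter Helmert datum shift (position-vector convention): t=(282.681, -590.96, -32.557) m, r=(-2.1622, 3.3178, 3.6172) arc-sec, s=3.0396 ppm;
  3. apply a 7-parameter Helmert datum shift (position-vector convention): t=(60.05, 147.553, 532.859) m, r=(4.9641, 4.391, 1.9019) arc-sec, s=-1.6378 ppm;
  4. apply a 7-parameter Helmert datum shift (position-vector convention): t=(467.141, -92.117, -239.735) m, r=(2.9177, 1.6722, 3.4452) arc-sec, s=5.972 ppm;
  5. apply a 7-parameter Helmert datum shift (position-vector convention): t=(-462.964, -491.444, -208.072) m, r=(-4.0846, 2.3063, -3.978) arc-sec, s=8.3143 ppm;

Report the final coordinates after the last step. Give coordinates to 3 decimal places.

start: φ=68.041873°, λ=84.086950°, h=7.014 m
→ ECEF (a=6378388.000, f=1/297.0): X=246420.8714, Y=2379265.3573, Z=5892983.6540
→ Helmert 7p (PV): X=246757.3667, Y=2378747.7249, Z=5892940.1046
→ Helmert 7p (PV): X=246920.5286, Y=2378751.8343, Z=5893515.3075
→ Helmert 7p (PV): X=247397.1915, Y=2378594.6808, Z=5893342.4154
→ Helmert 7p (PV): X=247048.0537, Y=2378234.9469, Z=5893133.4731

X=247048.054 m, Y=2378234.947 m, Z=5893133.473 m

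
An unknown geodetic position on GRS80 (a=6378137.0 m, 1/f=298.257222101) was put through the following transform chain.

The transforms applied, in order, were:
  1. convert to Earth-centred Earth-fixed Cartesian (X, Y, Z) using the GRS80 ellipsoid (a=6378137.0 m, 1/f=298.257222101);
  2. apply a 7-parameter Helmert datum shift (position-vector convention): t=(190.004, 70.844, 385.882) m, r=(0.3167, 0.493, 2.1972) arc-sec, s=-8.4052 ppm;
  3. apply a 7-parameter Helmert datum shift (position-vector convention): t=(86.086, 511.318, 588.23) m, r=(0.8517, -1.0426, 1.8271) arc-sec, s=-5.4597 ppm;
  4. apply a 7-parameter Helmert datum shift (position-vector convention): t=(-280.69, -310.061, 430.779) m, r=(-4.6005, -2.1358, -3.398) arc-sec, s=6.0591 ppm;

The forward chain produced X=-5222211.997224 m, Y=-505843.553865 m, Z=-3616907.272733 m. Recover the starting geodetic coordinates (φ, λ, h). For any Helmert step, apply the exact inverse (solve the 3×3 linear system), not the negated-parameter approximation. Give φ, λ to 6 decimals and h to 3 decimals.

start: X=-5222211.9972, Y=-505843.5539, Z=-3616907.2727 m
→ Helmert⁻¹: X=-5221928.7946, Y=-505535.7766, Z=-3617273.3382
→ Helmert⁻¹: X=-5222066.1608, Y=-506018.5389, Z=-3617852.8355
→ Helmert⁻¹: X=-5222296.8016, Y=-506043.5626, Z=-3618280.8348
→ geod (Bowring, a=6378137.000): φ=-34.77102500°, λ=-174.46528600°, h=2193.9350 m

φ=-34.771025°, λ=-174.465286°, h=2193.935 m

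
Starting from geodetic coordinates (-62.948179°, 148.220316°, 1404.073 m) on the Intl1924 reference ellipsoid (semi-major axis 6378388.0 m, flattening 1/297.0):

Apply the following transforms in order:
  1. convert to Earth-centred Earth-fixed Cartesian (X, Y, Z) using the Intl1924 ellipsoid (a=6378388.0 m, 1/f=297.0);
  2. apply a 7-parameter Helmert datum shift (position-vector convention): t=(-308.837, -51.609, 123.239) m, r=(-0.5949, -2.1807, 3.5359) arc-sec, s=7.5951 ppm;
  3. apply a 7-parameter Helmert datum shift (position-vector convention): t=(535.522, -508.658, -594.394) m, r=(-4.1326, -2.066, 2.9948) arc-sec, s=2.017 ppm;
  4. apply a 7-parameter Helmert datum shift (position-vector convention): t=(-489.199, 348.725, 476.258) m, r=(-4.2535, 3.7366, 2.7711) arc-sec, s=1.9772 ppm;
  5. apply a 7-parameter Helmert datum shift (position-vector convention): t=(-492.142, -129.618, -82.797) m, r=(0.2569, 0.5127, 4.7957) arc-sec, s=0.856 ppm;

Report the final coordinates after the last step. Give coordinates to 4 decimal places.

start: φ=-62.948179°, λ=148.220316°, h=1404.073 m
→ ECEF (a=6378388.000, f=1/297.0): X=-2473110.8213, Y=1532179.9079, Z=-5658729.3093
→ Helmert 7p (PV): X=-2473404.8811, Y=1532081.2195, Z=-5658679.6148
→ Helmert 7p (PV): X=-2472839.9137, Y=1531426.3656, Z=-5659340.8926
→ Helmert 7p (PV): X=-2473457.0985, Y=1531628.1920, Z=-5658862.6077
→ Helmert 7p (PV): X=-2474001.0344, Y=1531449.4247, Z=-5658942.1930

X=-2474001.0344 m, Y=1531449.4247 m, Z=-5658942.1930 m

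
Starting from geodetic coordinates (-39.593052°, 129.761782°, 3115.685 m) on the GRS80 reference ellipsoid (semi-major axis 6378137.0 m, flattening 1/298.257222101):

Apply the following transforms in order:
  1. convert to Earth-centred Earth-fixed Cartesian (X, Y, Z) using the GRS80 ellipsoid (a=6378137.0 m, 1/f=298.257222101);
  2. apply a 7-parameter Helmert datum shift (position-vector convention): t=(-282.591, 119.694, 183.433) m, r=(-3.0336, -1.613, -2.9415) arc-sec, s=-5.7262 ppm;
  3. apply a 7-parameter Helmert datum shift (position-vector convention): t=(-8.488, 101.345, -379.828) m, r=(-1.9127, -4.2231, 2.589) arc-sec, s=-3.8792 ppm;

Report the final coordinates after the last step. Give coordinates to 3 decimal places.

start: φ=-39.593052°, λ=129.761782°, h=3115.685 m
→ ECEF (a=6378137.000, f=1/298.257222101): X=-3149394.5496, Y=3785151.8546, Z=-4045255.6972
→ Helmert 7p (PV): X=-3149573.4936, Y=3785235.2922, Z=-4045129.3976
→ Helmert 7p (PV): X=-3149534.4549, Y=3785244.9103, Z=-4045593.1189

X=-3149534.455 m, Y=3785244.910 m, Z=-4045593.119 m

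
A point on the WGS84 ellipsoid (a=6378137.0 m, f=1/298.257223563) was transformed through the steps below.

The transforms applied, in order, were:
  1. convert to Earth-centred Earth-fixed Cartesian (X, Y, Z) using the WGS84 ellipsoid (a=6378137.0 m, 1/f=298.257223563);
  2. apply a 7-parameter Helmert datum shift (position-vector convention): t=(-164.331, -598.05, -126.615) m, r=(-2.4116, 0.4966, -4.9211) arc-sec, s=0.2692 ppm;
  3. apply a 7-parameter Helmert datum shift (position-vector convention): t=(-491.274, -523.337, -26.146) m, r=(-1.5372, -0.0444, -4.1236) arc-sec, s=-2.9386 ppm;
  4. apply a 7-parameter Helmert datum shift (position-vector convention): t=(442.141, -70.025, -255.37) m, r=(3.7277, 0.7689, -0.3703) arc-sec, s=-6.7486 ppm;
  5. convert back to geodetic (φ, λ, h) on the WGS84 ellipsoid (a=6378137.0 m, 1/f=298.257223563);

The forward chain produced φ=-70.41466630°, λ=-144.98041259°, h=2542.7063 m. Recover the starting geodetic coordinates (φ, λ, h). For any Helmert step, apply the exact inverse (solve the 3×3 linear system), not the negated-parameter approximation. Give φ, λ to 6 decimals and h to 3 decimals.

start: φ=-70.414666°, λ=-144.980413°, h=2542.706 m
→ ECEF (a=6378137.000, f=1/298.257223563): X=-1756865.9592, Y=-1231066.0867, Z=-5989100.7196
→ Helmert⁻¹: X=-1757295.4246, Y=-1231115.7574, Z=-5988870.0677
→ Helmert⁻¹: X=-1756786.0007, Y=-1230586.5255, Z=-5988870.3134
→ Helmert⁻¹: X=-1756577.4337, Y=-1229960.0339, Z=-5988760.6958
→ geod (Bowring, a=6378137.000): φ=-70.42099700°, λ=-145.00019100°, h=1930.4670 m

φ=-70.420997°, λ=-145.000191°, h=1930.467 m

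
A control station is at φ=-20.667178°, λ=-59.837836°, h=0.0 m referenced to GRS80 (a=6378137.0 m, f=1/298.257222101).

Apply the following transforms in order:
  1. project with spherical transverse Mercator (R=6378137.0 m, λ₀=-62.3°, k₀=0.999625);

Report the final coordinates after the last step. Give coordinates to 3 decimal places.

start: φ=-20.667178°, λ=-59.837836°, h=0.000 m
→ tm (R=6378137.0, λ₀=-62.3°): E=256411.4471, N=-2301742.2776

E=256411.447 m, N=-2301742.278 m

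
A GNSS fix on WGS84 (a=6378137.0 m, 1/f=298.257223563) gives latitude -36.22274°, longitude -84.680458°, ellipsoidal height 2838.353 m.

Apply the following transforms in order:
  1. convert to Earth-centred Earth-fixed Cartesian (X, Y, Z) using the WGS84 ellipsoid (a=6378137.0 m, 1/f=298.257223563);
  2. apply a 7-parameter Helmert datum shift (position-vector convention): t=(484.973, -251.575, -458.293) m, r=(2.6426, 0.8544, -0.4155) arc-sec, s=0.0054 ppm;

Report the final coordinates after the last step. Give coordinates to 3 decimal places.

start: φ=-36.222740°, λ=-84.680458°, h=2838.353 m
→ ECEF (a=6378137.000, f=1/298.257223563): X=477802.6082, Y=-5131525.9476, Z=-3749835.8773
→ Helmert 7p (PV): X=478261.7141, Y=-5131730.4711, Z=-3750361.9133

X=478261.714 m, Y=-5131730.471 m, Z=-3750361.913 m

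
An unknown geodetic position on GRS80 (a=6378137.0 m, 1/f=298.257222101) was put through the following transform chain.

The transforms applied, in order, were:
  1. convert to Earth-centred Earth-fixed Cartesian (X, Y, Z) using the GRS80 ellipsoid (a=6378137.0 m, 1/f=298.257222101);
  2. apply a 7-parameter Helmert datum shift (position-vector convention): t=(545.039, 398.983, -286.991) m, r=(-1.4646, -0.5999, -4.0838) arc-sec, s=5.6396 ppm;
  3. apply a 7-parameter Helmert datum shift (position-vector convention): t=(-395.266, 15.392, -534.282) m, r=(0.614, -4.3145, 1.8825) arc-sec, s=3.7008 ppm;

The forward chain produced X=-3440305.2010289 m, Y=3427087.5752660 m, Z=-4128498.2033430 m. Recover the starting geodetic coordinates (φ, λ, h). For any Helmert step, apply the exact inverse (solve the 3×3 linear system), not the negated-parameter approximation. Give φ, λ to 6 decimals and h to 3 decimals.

start: X=-3440305.2010, Y=3427087.5753, Z=-4128498.2033 m
→ Helmert⁻¹: X=-3439952.2712, Y=3427078.6078, Z=-4127886.8917
→ Helmert⁻¹: X=-3440557.7549, Y=3426621.4888, Z=-4127542.2853
→ geod (Bowring, a=6378137.000): φ=-40.55497500°, λ=135.11627600°, h=3910.1000 m

φ=-40.554975°, λ=135.116276°, h=3910.100 m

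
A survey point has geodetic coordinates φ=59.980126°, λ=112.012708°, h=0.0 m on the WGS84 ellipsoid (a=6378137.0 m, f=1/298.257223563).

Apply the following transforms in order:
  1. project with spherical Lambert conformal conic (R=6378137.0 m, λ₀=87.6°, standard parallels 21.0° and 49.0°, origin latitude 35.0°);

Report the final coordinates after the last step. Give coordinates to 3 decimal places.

start: φ=59.980126°, λ=112.012708°, h=0.000 m
→ lcc (R=6378137.0, λ₀=87.6°): E=1455603.4297, N=2972607.4102

E=1455603.430 m, N=2972607.410 m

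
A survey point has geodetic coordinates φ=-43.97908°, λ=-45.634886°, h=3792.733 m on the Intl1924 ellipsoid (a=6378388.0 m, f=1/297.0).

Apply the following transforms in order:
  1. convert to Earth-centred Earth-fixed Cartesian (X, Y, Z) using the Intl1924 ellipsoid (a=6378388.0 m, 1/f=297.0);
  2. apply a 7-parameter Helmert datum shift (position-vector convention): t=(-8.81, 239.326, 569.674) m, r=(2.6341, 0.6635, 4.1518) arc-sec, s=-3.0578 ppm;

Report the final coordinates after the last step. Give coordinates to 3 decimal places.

X=3216505.642 m, Y=-3288186.051 m, Z=-4408600.138 m

start: φ=-43.979080°, λ=-45.634886°, h=3792.733 m
→ ECEF (a=6378388.000, f=1/297.0): X=3216472.2765, Y=-3288556.4817, Z=-4409130.9516
→ Helmert 7p (PV): X=3216505.6417, Y=-3288186.0509, Z=-4408600.1382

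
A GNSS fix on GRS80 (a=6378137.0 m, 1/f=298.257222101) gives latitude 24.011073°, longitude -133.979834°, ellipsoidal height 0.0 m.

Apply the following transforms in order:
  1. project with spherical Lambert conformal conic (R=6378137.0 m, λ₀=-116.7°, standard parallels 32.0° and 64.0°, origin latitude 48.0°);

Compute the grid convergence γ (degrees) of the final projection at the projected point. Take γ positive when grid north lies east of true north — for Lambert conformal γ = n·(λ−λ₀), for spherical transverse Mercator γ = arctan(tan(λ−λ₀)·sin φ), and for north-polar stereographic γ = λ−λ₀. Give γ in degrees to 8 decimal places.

start: φ=24.011073°, λ=-133.979834°, h=0.000 m
→ into lcc (λ₀=-116.7°): φ=24.01107300°, λ−λ₀=-17.27983400°
convergence γ = -13.01836803°

-13.01836803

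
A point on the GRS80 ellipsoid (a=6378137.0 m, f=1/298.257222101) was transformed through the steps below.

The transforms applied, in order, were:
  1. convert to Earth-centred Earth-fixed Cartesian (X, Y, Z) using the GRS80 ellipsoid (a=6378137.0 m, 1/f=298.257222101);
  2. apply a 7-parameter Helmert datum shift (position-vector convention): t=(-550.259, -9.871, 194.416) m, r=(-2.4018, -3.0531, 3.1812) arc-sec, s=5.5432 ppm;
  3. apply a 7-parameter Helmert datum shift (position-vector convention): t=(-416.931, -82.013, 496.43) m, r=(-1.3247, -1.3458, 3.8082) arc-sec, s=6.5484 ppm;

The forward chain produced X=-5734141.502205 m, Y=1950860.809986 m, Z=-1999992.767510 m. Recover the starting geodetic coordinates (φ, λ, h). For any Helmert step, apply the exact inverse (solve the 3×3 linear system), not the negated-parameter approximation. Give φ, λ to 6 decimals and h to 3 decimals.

start: X=-5734141.5022, Y=1950860.8100, Z=-1999992.7675 m
→ Helmert⁻¹: X=-5733664.0552, Y=1951048.7537, Z=-2000426.1573
→ Helmert⁻¹: X=-5733081.5352, Y=1951159.5247, Z=-2000501.9036
→ geod (Bowring, a=6378137.000): φ=-18.39501000°, λ=161.20484200°, h=1848.8070 m

φ=-18.395010°, λ=161.204842°, h=1848.807 m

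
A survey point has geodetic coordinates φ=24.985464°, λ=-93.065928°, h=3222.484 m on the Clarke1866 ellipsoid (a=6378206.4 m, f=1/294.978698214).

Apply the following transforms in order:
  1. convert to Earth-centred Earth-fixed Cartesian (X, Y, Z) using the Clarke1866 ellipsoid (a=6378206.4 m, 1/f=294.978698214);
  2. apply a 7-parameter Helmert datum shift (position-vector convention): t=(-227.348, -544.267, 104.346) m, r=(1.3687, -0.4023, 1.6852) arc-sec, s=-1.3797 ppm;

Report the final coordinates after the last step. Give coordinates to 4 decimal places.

start: φ=24.985464°, λ=-93.065928°, h=3222.484 m
→ ECEF (a=6378206.400, f=1/294.978698214): X=-309556.0546, Y=-5779432.4210, Z=2678822.8524
→ Helmert 7p (PV): X=-309740.9819, Y=-5779989.0189, Z=2678884.5484

X=-309740.9819 m, Y=-5779989.0189 m, Z=2678884.5484 m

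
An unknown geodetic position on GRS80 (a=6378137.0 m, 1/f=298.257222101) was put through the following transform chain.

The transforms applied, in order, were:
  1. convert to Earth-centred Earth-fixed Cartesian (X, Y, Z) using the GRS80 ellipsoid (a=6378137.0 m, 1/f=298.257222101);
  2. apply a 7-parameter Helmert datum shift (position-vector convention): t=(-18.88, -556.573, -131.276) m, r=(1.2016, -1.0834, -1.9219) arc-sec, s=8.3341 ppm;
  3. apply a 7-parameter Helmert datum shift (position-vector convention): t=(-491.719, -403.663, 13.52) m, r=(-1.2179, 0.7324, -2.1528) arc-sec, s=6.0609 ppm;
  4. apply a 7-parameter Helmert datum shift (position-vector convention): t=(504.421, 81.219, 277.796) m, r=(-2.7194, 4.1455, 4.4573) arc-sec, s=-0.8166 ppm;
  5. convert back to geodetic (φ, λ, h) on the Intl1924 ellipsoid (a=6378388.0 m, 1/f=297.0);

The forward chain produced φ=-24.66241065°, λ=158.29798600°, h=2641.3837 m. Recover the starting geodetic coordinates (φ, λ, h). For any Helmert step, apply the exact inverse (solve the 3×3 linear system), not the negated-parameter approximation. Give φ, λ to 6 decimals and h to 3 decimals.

start: φ=-24.662411°, λ=158.297986°, h=2641.384 m
→ ECEF (a=6378388.000, f=1/297.0): X=-5391087.1141, Y=2145593.6414, Z=-2646274.2629
→ Helmert⁻¹: X=-5391496.3790, Y=2145665.5758, Z=-2646634.2896
→ Helmert⁻¹: X=-5390984.9863, Y=2146015.5929, Z=-2646638.2396
→ Helmert⁻¹: X=-5390955.0785, Y=2146488.6283, Z=-2646469.0961
→ geod (Bowring, a=6378137.000): φ=-24.66260000°, λ=158.28929300°, h=3147.1510 m

φ=-24.662600°, λ=158.289293°, h=3147.151 m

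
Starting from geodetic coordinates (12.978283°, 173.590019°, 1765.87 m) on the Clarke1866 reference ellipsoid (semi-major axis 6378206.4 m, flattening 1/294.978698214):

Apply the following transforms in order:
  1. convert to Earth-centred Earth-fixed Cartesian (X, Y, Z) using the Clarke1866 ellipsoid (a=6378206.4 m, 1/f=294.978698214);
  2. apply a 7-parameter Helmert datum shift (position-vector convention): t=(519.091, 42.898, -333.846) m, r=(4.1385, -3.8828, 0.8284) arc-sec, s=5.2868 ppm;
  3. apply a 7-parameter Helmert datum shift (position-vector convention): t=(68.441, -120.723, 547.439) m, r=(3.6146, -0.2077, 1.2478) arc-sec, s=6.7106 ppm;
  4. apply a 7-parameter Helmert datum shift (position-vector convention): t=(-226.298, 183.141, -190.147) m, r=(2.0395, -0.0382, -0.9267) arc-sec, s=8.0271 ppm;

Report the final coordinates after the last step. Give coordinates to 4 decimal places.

start: φ=12.978283°, λ=173.590019°, h=1765.870 m
→ ECEF (a=6378206.400, f=1/294.978698214): X=-6179186.4378, Y=694196.7987, Z=1423372.4405
→ Helmert 7p (PV): X=-6178729.5972, Y=694189.9911, Z=1422943.7283
→ Helmert 7p (PV): X=-6178708.2516, Y=694011.6121, Z=1423506.6594
→ Helmert 7p (PV): X=-6178981.2922, Y=694214.0083, Z=1423333.6571

X=-6178981.2922 m, Y=694214.0083 m, Z=1423333.6571 m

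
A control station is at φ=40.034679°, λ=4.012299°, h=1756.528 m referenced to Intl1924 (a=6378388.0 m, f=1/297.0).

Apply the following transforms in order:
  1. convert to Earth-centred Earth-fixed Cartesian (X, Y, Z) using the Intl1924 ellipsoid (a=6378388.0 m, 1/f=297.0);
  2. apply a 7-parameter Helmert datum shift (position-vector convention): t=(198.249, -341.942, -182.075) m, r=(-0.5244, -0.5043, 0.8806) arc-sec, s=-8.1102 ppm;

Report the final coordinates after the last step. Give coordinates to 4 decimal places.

X=4879955.3417 m, Y=341968.5452 m, Z=4081928.6239 m

start: φ=40.034679°, λ=4.012299°, h=1756.528 m
→ ECEF (a=6378388.000, f=1/297.0): X=4879808.1106, Y=342282.0519, Z=4082132.7454
→ Helmert 7p (PV): X=4879955.3417, Y=341968.5452, Z=4081928.6239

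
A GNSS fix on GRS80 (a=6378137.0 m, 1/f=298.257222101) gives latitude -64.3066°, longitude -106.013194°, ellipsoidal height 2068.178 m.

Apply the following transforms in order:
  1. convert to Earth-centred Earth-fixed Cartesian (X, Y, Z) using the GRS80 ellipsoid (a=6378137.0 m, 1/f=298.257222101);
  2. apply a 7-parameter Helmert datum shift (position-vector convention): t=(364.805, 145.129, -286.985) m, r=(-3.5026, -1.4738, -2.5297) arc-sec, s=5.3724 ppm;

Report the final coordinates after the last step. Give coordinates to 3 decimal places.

X=-764785.492 m, Y=-2666050.298 m, Z=-5726757.688 m

start: φ=-64.306600°, λ=-106.013194°, h=2068.178 m
→ ECEF (a=6378137.000, f=1/298.257222101): X=-765154.4049, Y=-2666093.2453, Z=-5726479.7442
→ Helmert 7p (PV): X=-764785.4917, Y=-2666050.2978, Z=-5726757.6879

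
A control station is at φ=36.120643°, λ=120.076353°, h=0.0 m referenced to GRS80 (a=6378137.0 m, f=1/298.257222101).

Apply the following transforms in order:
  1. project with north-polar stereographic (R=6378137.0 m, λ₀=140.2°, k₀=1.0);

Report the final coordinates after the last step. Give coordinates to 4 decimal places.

E=-2230368.4217 m, N=-6086982.7182 m

start: φ=36.120643°, λ=120.076353°, h=0.000 m
→ stereo (R=6378137.0, λ₀=140.2°): E=-2230368.4217, N=-6086982.7182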